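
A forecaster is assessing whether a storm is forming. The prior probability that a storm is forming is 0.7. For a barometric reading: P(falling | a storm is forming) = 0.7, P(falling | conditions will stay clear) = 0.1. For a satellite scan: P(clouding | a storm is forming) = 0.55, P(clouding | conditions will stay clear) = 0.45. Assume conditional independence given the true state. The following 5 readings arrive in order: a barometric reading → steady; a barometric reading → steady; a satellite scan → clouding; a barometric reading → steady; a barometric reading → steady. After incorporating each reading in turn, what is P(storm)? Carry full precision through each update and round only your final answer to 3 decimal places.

0.034

After a barometric reading='steady': P(storm) = 0.3·0.7000 / (0.3·0.7000 + 0.9·0.3000) ≈ 0.4375
After a barometric reading='steady': P(storm) = 0.3·0.4375 / (0.3·0.4375 + 0.9·0.5625) ≈ 0.2059
After a satellite scan='clouding': P(storm) = 0.55·0.2059 / (0.55·0.2059 + 0.45·0.7941) ≈ 0.2406
After a barometric reading='steady': P(storm) = 0.3·0.2406 / (0.3·0.2406 + 0.9·0.7594) ≈ 0.0955
After a barometric reading='steady': P(storm) = 0.3·0.0955 / (0.3·0.0955 + 0.9·0.9045) ≈ 0.0340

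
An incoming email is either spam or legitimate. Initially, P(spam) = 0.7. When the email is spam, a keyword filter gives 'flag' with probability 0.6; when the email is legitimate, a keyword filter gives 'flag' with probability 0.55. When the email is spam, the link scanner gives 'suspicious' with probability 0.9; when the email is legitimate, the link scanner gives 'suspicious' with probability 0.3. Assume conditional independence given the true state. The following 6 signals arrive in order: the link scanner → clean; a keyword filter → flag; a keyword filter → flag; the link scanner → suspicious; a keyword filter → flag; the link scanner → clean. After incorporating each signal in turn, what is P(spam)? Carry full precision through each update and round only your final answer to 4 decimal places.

0.1565

After the link scanner='clean': P(spam) = 0.1·0.7000 / (0.1·0.7000 + 0.7·0.3000) ≈ 0.2500
After a keyword filter='flag': P(spam) = 0.6·0.2500 / (0.6·0.2500 + 0.55·0.7500) ≈ 0.2667
After a keyword filter='flag': P(spam) = 0.6·0.2667 / (0.6·0.2667 + 0.55·0.7333) ≈ 0.2840
After the link scanner='suspicious': P(spam) = 0.9·0.2840 / (0.9·0.2840 + 0.3·0.7160) ≈ 0.5434
After a keyword filter='flag': P(spam) = 0.6·0.5434 / (0.6·0.5434 + 0.55·0.4566) ≈ 0.5649
After the link scanner='clean': P(spam) = 0.1·0.5649 / (0.1·0.5649 + 0.7·0.4351) ≈ 0.1565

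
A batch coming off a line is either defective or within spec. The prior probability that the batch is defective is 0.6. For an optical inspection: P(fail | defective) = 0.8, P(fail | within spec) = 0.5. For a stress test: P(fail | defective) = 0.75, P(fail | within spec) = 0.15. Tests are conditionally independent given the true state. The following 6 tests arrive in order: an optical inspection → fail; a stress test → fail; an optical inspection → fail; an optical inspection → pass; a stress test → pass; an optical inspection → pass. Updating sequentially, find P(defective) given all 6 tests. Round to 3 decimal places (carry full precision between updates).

0.475

After an optical inspection='fail': P(defective) = 0.8·0.6000 / (0.8·0.6000 + 0.5·0.4000) ≈ 0.7059
After a stress test='fail': P(defective) = 0.75·0.7059 / (0.75·0.7059 + 0.15·0.2941) ≈ 0.9231
After an optical inspection='fail': P(defective) = 0.8·0.9231 / (0.8·0.9231 + 0.5·0.0769) ≈ 0.9505
After an optical inspection='pass': P(defective) = 0.2·0.9505 / (0.2·0.9505 + 0.5·0.0495) ≈ 0.8848
After a stress test='pass': P(defective) = 0.25·0.8848 / (0.25·0.8848 + 0.85·0.1152) ≈ 0.6931
After an optical inspection='pass': P(defective) = 0.2·0.6931 / (0.2·0.6931 + 0.5·0.3069) ≈ 0.4747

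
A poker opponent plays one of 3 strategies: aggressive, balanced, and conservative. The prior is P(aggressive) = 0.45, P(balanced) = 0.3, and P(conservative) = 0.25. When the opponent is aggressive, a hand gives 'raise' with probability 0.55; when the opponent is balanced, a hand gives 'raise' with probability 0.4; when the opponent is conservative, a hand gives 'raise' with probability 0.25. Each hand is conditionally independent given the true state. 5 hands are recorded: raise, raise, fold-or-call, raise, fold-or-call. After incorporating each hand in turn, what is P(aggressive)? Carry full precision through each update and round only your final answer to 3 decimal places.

0.625

After 'raise': normaliser = 0.55·0.4500 + 0.4·0.3000 + 0.25·0.2500; P(aggressive) ≈ 0.5756, P(balanced) ≈ 0.2791, P(conservative) ≈ 0.1453
After 'raise': normaliser = 0.55·0.5756 + 0.4·0.2791 + 0.25·0.1453; P(aggressive) ≈ 0.6815, P(balanced) ≈ 0.2403, P(conservative) ≈ 0.0782
After 'fold-or-call': normaliser = 0.45·0.6815 + 0.6·0.2403 + 0.75·0.0782; P(aggressive) ≈ 0.6019, P(balanced) ≈ 0.2830, P(conservative) ≈ 0.1151
After 'raise': normaliser = 0.55·0.6019 + 0.4·0.2830 + 0.25·0.1151; P(aggressive) ≈ 0.6998, P(balanced) ≈ 0.2393, P(conservative) ≈ 0.0609
After 'fold-or-call': normaliser = 0.45·0.6998 + 0.6·0.2393 + 0.75·0.0609; P(aggressive) ≈ 0.6247, P(balanced) ≈ 0.2848, P(conservative) ≈ 0.0905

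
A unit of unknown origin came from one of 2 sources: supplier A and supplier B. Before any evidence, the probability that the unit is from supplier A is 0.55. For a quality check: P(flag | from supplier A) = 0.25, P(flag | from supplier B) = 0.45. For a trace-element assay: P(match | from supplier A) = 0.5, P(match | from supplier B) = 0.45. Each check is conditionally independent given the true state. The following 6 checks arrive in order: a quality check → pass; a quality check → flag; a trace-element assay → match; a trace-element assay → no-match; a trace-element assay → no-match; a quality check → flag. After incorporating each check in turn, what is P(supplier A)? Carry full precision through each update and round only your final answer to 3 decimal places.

After a quality check='pass': P(supplier A) = 0.75·0.5500 / (0.75·0.5500 + 0.55·0.4500) ≈ 0.6250
After a quality check='flag': P(supplier A) = 0.25·0.6250 / (0.25·0.6250 + 0.45·0.3750) ≈ 0.4808
After a trace-element assay='match': P(supplier A) = 0.5·0.4808 / (0.5·0.4808 + 0.45·0.5192) ≈ 0.5071
After a trace-element assay='no-match': P(supplier A) = 0.5·0.5071 / (0.5·0.5071 + 0.55·0.4929) ≈ 0.4833
After a trace-element assay='no-match': P(supplier A) = 0.5·0.4833 / (0.5·0.4833 + 0.55·0.5167) ≈ 0.4595
After a quality check='flag': P(supplier A) = 0.25·0.4595 / (0.25·0.4595 + 0.45·0.5405) ≈ 0.3208

0.321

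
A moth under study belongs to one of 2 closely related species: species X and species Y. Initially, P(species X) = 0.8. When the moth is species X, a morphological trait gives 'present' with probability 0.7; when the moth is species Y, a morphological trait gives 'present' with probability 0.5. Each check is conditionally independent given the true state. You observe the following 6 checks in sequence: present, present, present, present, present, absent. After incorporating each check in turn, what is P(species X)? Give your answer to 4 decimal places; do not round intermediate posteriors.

Apply Bayes' rule sequentially, carrying P(species X) forward.
After 'present': P(species X) = 0.7·0.8000 / (0.7·0.8000 + 0.5·0.2000) ≈ 0.8485
After 'present': P(species X) = 0.7·0.8485 / (0.7·0.8485 + 0.5·0.1515) ≈ 0.8869
After 'present': P(species X) = 0.7·0.8869 / (0.7·0.8869 + 0.5·0.1131) ≈ 0.9165
After 'present': P(species X) = 0.7·0.9165 / (0.7·0.9165 + 0.5·0.0835) ≈ 0.9389
After 'present': P(species X) = 0.7·0.9389 / (0.7·0.9389 + 0.5·0.0611) ≈ 0.9556
After 'absent': P(species X) = 0.3·0.9556 / (0.3·0.9556 + 0.5·0.0444) ≈ 0.9281

0.9281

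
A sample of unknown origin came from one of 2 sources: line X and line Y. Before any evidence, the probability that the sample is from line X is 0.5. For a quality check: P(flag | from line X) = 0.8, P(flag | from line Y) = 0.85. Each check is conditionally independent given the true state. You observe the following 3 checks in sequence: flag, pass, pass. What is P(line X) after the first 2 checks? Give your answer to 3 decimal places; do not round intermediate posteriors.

Apply Bayes' rule sequentially, carrying P(line X) forward.
After 'flag': P(line X) = 0.8·0.5000 / (0.8·0.5000 + 0.85·0.5000) ≈ 0.4848
After 'pass': P(line X) = 0.2·0.4848 / (0.2·0.4848 + 0.15·0.5152) ≈ 0.5565

0.557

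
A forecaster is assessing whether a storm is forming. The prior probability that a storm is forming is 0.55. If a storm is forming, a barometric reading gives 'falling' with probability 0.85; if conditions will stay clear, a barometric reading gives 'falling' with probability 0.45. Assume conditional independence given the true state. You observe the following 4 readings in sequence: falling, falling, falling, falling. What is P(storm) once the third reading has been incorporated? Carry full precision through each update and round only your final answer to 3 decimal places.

0.892

After 'falling': P(storm) = 0.85·0.5500 / (0.85·0.5500 + 0.45·0.4500) ≈ 0.6978
After 'falling': P(storm) = 0.85·0.6978 / (0.85·0.6978 + 0.45·0.3022) ≈ 0.8135
After 'falling': P(storm) = 0.85·0.8135 / (0.85·0.8135 + 0.45·0.1865) ≈ 0.8917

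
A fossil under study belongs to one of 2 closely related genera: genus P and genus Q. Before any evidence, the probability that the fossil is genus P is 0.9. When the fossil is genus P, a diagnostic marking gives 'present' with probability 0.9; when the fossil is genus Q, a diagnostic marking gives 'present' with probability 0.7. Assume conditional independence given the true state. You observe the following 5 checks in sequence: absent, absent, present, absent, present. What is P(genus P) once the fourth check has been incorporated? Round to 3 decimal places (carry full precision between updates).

0.300

After 'absent': P(genus P) = 0.1·0.9000 / (0.1·0.9000 + 0.3·0.1000) ≈ 0.7500
After 'absent': P(genus P) = 0.1·0.7500 / (0.1·0.7500 + 0.3·0.2500) ≈ 0.5000
After 'present': P(genus P) = 0.9·0.5000 / (0.9·0.5000 + 0.7·0.5000) ≈ 0.5625
After 'absent': P(genus P) = 0.1·0.5625 / (0.1·0.5625 + 0.3·0.4375) ≈ 0.3000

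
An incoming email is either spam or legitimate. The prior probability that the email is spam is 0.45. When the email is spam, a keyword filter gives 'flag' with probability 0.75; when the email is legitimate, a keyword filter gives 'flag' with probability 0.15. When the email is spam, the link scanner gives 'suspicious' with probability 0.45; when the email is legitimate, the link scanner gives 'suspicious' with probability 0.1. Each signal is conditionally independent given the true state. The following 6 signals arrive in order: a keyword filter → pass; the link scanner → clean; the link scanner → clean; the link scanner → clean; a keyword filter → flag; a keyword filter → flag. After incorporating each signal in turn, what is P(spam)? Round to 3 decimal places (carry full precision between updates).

0.579

Each posterior becomes the prior for the next update.
After a keyword filter='pass': P(spam) = 0.25·0.4500 / (0.25·0.4500 + 0.85·0.5500) ≈ 0.1940
After the link scanner='clean': P(spam) = 0.55·0.1940 / (0.55·0.1940 + 0.9·0.8060) ≈ 0.1282
After the link scanner='clean': P(spam) = 0.55·0.1282 / (0.55·0.1282 + 0.9·0.8718) ≈ 0.0825
After the link scanner='clean': P(spam) = 0.55·0.0825 / (0.55·0.0825 + 0.9·0.9175) ≈ 0.0521
After a keyword filter='flag': P(spam) = 0.75·0.0521 / (0.75·0.0521 + 0.15·0.9479) ≈ 0.2154
After a keyword filter='flag': P(spam) = 0.75·0.2154 / (0.75·0.2154 + 0.15·0.7846) ≈ 0.5786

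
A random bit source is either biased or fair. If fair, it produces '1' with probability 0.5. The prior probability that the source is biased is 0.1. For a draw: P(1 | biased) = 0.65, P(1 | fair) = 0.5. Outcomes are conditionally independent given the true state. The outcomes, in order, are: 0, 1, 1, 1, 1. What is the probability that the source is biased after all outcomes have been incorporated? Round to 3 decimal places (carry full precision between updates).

0.182

After '0': P(biased) = 0.35·0.1000 / (0.35·0.1000 + 0.5·0.9000) ≈ 0.0722
After '1': P(biased) = 0.65·0.0722 / (0.65·0.0722 + 0.5·0.9278) ≈ 0.0918
After '1': P(biased) = 0.65·0.0918 / (0.65·0.0918 + 0.5·0.9082) ≈ 0.1162
After '1': P(biased) = 0.65·0.1162 / (0.65·0.1162 + 0.5·0.8838) ≈ 0.1459
After '1': P(biased) = 0.65·0.1459 / (0.65·0.1459 + 0.5·0.8541) ≈ 0.1818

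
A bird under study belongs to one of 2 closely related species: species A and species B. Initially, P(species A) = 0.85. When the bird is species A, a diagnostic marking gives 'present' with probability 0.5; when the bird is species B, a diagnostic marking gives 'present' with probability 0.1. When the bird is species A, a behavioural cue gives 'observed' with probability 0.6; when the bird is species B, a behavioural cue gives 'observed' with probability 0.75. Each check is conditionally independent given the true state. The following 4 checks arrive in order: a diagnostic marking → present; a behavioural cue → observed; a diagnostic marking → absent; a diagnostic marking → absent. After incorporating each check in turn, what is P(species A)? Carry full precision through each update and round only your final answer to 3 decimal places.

0.875

After a diagnostic marking='present': P(species A) = 0.5·0.8500 / (0.5·0.8500 + 0.1·0.1500) ≈ 0.9659
After a behavioural cue='observed': P(species A) = 0.6·0.9659 / (0.6·0.9659 + 0.75·0.0341) ≈ 0.9577
After a diagnostic marking='absent': P(species A) = 0.5·0.9577 / (0.5·0.9577 + 0.9·0.0423) ≈ 0.9264
After a diagnostic marking='absent': P(species A) = 0.5·0.9264 / (0.5·0.9264 + 0.9·0.0736) ≈ 0.8749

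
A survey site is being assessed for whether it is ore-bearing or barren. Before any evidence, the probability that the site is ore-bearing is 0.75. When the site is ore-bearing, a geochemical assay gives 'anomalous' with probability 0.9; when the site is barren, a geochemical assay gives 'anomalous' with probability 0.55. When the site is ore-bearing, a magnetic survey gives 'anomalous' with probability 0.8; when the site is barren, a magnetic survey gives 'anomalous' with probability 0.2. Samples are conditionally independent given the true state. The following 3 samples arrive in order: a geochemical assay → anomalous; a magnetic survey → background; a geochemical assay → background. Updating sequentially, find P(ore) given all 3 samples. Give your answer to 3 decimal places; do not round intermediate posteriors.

After a geochemical assay='anomalous': P(ore) = 0.9·0.7500 / (0.9·0.7500 + 0.55·0.2500) ≈ 0.8308
After a magnetic survey='background': P(ore) = 0.2·0.8308 / (0.2·0.8308 + 0.8·0.1692) ≈ 0.5510
After a geochemical assay='background': P(ore) = 0.1·0.5510 / (0.1·0.5510 + 0.45·0.4490) ≈ 0.2143

0.214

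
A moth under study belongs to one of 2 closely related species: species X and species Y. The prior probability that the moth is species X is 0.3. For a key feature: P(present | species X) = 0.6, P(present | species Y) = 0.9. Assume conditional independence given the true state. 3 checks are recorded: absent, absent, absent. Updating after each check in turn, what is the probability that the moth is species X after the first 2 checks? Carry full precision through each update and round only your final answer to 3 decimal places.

After 'absent': P(species X) = 0.4·0.3000 / (0.4·0.3000 + 0.1·0.7000) ≈ 0.6316
After 'absent': P(species X) = 0.4·0.6316 / (0.4·0.6316 + 0.1·0.3684) ≈ 0.8727

0.873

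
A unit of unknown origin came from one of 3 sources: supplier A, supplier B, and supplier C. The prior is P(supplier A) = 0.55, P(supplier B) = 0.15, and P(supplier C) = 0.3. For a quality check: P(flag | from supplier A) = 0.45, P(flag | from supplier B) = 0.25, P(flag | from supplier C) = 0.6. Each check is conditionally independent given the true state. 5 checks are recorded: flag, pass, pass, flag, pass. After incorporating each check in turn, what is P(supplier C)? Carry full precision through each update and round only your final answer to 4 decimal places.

0.2351

After 'flag': normaliser = 0.45·0.5500 + 0.25·0.1500 + 0.6·0.3000; P(supplier A) ≈ 0.5323, P(supplier B) ≈ 0.0806, P(supplier C) ≈ 0.3871
After 'pass': normaliser = 0.55·0.5323 + 0.75·0.0806 + 0.4·0.3871; P(supplier A) ≈ 0.5762, P(supplier B) ≈ 0.1190, P(supplier C) ≈ 0.3048
After 'pass': normaliser = 0.55·0.5762 + 0.75·0.1190 + 0.4·0.3048; P(supplier A) ≈ 0.6001, P(supplier B) ≈ 0.1691, P(supplier C) ≈ 0.2308
After 'flag': normaliser = 0.45·0.6001 + 0.25·0.1691 + 0.6·0.2308; P(supplier A) ≈ 0.5990, P(supplier B) ≈ 0.0938, P(supplier C) ≈ 0.3072
After 'pass': normaliser = 0.55·0.5990 + 0.75·0.0938 + 0.4·0.3072; P(supplier A) ≈ 0.6303, P(supplier B) ≈ 0.1345, P(supplier C) ≈ 0.2351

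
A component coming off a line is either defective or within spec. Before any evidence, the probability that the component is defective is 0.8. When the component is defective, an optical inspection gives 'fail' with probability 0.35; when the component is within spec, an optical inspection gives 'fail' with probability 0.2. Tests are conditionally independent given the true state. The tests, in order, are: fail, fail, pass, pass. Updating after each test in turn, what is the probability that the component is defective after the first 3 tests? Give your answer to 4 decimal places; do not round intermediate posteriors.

0.9087

Each posterior becomes the prior for the next update.
After 'fail': P(defective) = 0.35·0.8000 / (0.35·0.8000 + 0.2·0.2000) ≈ 0.8750
After 'fail': P(defective) = 0.35·0.8750 / (0.35·0.8750 + 0.2·0.1250) ≈ 0.9245
After 'pass': P(defective) = 0.65·0.9245 / (0.65·0.9245 + 0.8·0.0755) ≈ 0.9087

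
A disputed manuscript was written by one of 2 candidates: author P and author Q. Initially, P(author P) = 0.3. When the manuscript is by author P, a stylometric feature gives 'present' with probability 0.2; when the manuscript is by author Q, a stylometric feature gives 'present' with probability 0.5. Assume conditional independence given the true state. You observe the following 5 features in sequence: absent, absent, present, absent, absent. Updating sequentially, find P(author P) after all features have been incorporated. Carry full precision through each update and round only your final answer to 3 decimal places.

0.529

Each posterior becomes the prior for the next update.
After 'absent': P(author P) = 0.8·0.3000 / (0.8·0.3000 + 0.5·0.7000) ≈ 0.4068
After 'absent': P(author P) = 0.8·0.4068 / (0.8·0.4068 + 0.5·0.5932) ≈ 0.5232
After 'present': P(author P) = 0.2·0.5232 / (0.2·0.5232 + 0.5·0.4768) ≈ 0.3050
After 'absent': P(author P) = 0.8·0.3050 / (0.8·0.3050 + 0.5·0.6950) ≈ 0.4125
After 'absent': P(author P) = 0.8·0.4125 / (0.8·0.4125 + 0.5·0.5875) ≈ 0.5291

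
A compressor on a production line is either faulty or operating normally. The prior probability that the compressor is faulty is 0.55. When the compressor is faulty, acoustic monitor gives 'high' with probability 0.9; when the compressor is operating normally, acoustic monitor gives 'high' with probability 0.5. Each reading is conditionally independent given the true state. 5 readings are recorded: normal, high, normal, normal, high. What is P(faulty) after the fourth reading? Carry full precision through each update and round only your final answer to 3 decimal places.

After 'normal': P(faulty) = 0.1·0.5500 / (0.1·0.5500 + 0.5·0.4500) ≈ 0.1964
After 'high': P(faulty) = 0.9·0.1964 / (0.9·0.1964 + 0.5·0.8036) ≈ 0.3056
After 'normal': P(faulty) = 0.1·0.3056 / (0.1·0.3056 + 0.5·0.6944) ≈ 0.0809
After 'normal': P(faulty) = 0.1·0.0809 / (0.1·0.0809 + 0.5·0.9191) ≈ 0.0173

0.017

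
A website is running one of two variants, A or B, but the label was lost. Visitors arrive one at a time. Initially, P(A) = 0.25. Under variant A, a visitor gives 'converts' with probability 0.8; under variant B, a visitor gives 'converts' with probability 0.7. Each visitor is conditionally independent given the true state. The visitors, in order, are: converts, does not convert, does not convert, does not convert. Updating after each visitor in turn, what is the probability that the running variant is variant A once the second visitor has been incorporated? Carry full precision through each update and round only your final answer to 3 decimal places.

After 'converts': P(A) = 0.8·0.2500 / (0.8·0.2500 + 0.7·0.7500) ≈ 0.2759
After 'does not convert': P(A) = 0.2·0.2759 / (0.2·0.2759 + 0.3·0.7241) ≈ 0.2025

0.203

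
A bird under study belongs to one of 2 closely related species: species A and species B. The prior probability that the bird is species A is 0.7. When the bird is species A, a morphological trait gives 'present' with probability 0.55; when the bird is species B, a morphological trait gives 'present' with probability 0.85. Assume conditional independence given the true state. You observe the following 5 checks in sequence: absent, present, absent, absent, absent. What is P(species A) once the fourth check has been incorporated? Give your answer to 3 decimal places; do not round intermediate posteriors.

After 'absent': P(species A) = 0.45·0.7000 / (0.45·0.7000 + 0.15·0.3000) ≈ 0.8750
After 'present': P(species A) = 0.55·0.8750 / (0.55·0.8750 + 0.85·0.1250) ≈ 0.8191
After 'absent': P(species A) = 0.45·0.8191 / (0.45·0.8191 + 0.15·0.1809) ≈ 0.9315
After 'absent': P(species A) = 0.45·0.9315 / (0.45·0.9315 + 0.15·0.0685) ≈ 0.9761

0.976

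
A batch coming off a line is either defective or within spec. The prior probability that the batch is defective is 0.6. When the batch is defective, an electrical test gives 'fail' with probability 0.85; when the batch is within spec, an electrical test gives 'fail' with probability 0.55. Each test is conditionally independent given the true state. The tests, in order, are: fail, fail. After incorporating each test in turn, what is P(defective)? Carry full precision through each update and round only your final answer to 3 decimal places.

0.782

Apply Bayes' rule sequentially, carrying P(defective) forward.
After 'fail': P(defective) = 0.85·0.6000 / (0.85·0.6000 + 0.55·0.4000) ≈ 0.6986
After 'fail': P(defective) = 0.85·0.6986 / (0.85·0.6986 + 0.55·0.3014) ≈ 0.7818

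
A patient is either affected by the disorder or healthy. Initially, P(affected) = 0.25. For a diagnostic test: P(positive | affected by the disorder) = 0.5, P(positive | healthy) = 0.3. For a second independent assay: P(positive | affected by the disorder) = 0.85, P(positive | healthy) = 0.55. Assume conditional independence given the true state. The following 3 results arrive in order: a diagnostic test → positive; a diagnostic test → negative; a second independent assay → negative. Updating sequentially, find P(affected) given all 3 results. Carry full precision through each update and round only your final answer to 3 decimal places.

After a diagnostic test='positive': P(affected) = 0.5·0.2500 / (0.5·0.2500 + 0.3·0.7500) ≈ 0.3571
After a diagnostic test='negative': P(affected) = 0.5·0.3571 / (0.5·0.3571 + 0.7·0.6429) ≈ 0.2841
After a second independent assay='negative': P(affected) = 0.15·0.2841 / (0.15·0.2841 + 0.45·0.7159) ≈ 0.1168

0.117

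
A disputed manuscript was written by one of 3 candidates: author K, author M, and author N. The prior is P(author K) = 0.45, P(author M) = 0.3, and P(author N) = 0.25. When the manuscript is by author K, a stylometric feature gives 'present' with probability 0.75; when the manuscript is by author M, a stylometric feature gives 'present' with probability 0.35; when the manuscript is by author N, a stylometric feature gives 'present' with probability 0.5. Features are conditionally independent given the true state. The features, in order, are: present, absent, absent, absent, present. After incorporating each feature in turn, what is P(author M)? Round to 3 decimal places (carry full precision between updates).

Apply Bayes' rule sequentially, carrying P(author M) forward.
After 'present': normaliser = 0.75·0.4500 + 0.35·0.3000 + 0.5·0.2500; P(author K) ≈ 0.5947, P(author M) ≈ 0.1850, P(author N) ≈ 0.2203
After 'absent': normaliser = 0.25·0.5947 + 0.65·0.1850 + 0.5·0.2203; P(author K) ≈ 0.3922, P(author M) ≈ 0.3173, P(author N) ≈ 0.2905
After 'absent': normaliser = 0.25·0.3922 + 0.65·0.3173 + 0.5·0.2905; P(author K) ≈ 0.2181, P(author M) ≈ 0.4587, P(author N) ≈ 0.3231
After 'absent': normaliser = 0.25·0.2181 + 0.65·0.4587 + 0.5·0.3231; P(author K) ≈ 0.1060, P(author M) ≈ 0.5798, P(author N) ≈ 0.3142
After 'present': normaliser = 0.75·0.1060 + 0.35·0.5798 + 0.5·0.3142; P(author K) ≈ 0.1809, P(author M) ≈ 0.4617, P(author N) ≈ 0.3574

0.462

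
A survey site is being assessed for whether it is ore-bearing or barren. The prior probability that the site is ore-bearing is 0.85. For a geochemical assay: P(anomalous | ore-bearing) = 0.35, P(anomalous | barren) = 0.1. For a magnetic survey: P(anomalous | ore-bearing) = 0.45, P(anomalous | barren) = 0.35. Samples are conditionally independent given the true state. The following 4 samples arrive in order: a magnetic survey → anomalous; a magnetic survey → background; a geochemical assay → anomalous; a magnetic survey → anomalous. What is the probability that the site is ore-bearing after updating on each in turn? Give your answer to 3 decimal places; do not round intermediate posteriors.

0.965

After a magnetic survey='anomalous': P(ore) = 0.45·0.8500 / (0.45·0.8500 + 0.35·0.1500) ≈ 0.8793
After a magnetic survey='background': P(ore) = 0.55·0.8793 / (0.55·0.8793 + 0.65·0.1207) ≈ 0.8604
After a geochemical assay='anomalous': P(ore) = 0.35·0.8604 / (0.35·0.8604 + 0.1·0.1396) ≈ 0.9557
After a magnetic survey='anomalous': P(ore) = 0.45·0.9557 / (0.45·0.9557 + 0.35·0.0443) ≈ 0.9652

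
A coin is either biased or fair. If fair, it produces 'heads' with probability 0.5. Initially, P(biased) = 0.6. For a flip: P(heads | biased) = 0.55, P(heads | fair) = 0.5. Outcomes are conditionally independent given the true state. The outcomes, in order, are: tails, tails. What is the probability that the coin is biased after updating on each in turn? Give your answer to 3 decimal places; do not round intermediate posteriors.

0.549

After 'tails': P(biased) = 0.45·0.6000 / (0.45·0.6000 + 0.5·0.4000) ≈ 0.5745
After 'tails': P(biased) = 0.45·0.5745 / (0.45·0.5745 + 0.5·0.4255) ≈ 0.5485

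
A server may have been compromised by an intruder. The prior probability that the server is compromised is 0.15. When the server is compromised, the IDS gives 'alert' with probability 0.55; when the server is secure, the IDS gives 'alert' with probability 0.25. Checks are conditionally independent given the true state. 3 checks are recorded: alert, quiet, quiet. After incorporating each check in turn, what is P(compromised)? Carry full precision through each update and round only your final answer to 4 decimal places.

0.1226

After 'alert': P(compromised) = 0.55·0.1500 / (0.55·0.1500 + 0.25·0.8500) ≈ 0.2797
After 'quiet': P(compromised) = 0.45·0.2797 / (0.45·0.2797 + 0.75·0.7203) ≈ 0.1889
After 'quiet': P(compromised) = 0.45·0.1889 / (0.45·0.1889 + 0.75·0.8111) ≈ 0.1226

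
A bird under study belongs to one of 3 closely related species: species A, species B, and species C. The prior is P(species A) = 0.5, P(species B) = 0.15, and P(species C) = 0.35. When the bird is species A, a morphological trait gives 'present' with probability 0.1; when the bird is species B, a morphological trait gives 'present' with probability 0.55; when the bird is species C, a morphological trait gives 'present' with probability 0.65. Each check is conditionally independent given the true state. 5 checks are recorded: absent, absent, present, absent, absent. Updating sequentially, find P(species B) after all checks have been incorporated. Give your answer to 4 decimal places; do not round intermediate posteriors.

0.0854

After 'absent': normaliser = 0.9·0.5000 + 0.45·0.1500 + 0.35·0.3500; P(species A) ≈ 0.7031, P(species B) ≈ 0.1055, P(species C) ≈ 0.1914
After 'absent': normaliser = 0.9·0.7031 + 0.45·0.1055 + 0.35·0.1914; P(species A) ≈ 0.8468, P(species B) ≈ 0.0635, P(species C) ≈ 0.0896
After 'present': normaliser = 0.1·0.8468 + 0.55·0.0635 + 0.65·0.0896; P(species A) ≈ 0.4761, P(species B) ≈ 0.1964, P(species C) ≈ 0.3276
After 'absent': normaliser = 0.9·0.4761 + 0.45·0.1964 + 0.35·0.3276; P(species A) ≈ 0.6785, P(species B) ≈ 0.1399, P(species C) ≈ 0.1816
After 'absent': normaliser = 0.9·0.6785 + 0.45·0.1399 + 0.35·0.1816; P(species A) ≈ 0.8284, P(species B) ≈ 0.0854, P(species C) ≈ 0.0862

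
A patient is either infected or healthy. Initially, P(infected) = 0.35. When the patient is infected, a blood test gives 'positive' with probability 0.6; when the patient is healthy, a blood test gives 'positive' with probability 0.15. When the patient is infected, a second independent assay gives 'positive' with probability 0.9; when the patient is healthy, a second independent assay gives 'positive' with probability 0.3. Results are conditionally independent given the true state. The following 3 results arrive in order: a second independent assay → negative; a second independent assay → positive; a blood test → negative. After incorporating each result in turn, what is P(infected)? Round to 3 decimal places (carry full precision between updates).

After a second independent assay='negative': P(infected) = 0.1·0.3500 / (0.1·0.3500 + 0.7·0.6500) ≈ 0.0714
After a second independent assay='positive': P(infected) = 0.9·0.0714 / (0.9·0.0714 + 0.3·0.9286) ≈ 0.1875
After a blood test='negative': P(infected) = 0.4·0.1875 / (0.4·0.1875 + 0.85·0.8125) ≈ 0.0980

0.098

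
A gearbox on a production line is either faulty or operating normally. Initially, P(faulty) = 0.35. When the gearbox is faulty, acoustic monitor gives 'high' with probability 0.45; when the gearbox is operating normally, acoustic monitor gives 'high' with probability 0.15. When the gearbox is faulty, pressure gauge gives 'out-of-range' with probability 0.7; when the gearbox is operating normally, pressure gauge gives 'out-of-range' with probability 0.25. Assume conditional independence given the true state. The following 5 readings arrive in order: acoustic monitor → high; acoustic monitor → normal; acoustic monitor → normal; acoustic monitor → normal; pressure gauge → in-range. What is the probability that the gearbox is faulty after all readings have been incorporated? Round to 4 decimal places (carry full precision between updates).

After acoustic monitor='high': P(faulty) = 0.45·0.3500 / (0.45·0.3500 + 0.15·0.6500) ≈ 0.6176
After acoustic monitor='normal': P(faulty) = 0.55·0.6176 / (0.55·0.6176 + 0.85·0.3824) ≈ 0.5111
After acoustic monitor='normal': P(faulty) = 0.55·0.5111 / (0.55·0.5111 + 0.85·0.4889) ≈ 0.4035
After acoustic monitor='normal': P(faulty) = 0.55·0.4035 / (0.55·0.4035 + 0.85·0.5965) ≈ 0.3044
After pressure gauge='in-range': P(faulty) = 0.3·0.3044 / (0.3·0.3044 + 0.75·0.6956) ≈ 0.1490

0.1490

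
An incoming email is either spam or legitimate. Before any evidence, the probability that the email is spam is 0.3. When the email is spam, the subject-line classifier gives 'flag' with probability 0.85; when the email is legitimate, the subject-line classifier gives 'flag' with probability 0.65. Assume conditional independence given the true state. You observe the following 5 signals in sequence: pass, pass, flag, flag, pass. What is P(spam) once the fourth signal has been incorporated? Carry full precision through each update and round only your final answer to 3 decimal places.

After 'pass': P(spam) = 0.15·0.3000 / (0.15·0.3000 + 0.35·0.7000) ≈ 0.1552
After 'pass': P(spam) = 0.15·0.1552 / (0.15·0.1552 + 0.35·0.8448) ≈ 0.0730
After 'flag': P(spam) = 0.85·0.0730 / (0.85·0.0730 + 0.65·0.9270) ≈ 0.0933
After 'flag': P(spam) = 0.85·0.0933 / (0.85·0.0933 + 0.65·0.9067) ≈ 0.1186

0.119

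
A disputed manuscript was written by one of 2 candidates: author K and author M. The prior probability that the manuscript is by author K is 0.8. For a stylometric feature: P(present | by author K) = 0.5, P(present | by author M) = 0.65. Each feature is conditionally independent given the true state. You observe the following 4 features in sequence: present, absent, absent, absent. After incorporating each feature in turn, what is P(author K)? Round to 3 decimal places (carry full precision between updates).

0.900

After 'present': P(author K) = 0.5·0.8000 / (0.5·0.8000 + 0.65·0.2000) ≈ 0.7547
After 'absent': P(author K) = 0.5·0.7547 / (0.5·0.7547 + 0.35·0.2453) ≈ 0.8147
After 'absent': P(author K) = 0.5·0.8147 / (0.5·0.8147 + 0.35·0.1853) ≈ 0.8626
After 'absent': P(author K) = 0.5·0.8626 / (0.5·0.8626 + 0.35·0.1374) ≈ 0.8997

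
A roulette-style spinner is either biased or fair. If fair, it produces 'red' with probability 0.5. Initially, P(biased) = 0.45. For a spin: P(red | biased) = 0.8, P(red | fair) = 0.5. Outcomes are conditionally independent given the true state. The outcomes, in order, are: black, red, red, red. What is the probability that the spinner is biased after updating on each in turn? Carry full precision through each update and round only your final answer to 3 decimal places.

0.573

After 'black': P(biased) = 0.2·0.4500 / (0.2·0.4500 + 0.5·0.5500) ≈ 0.2466
After 'red': P(biased) = 0.8·0.2466 / (0.8·0.2466 + 0.5·0.7534) ≈ 0.3437
After 'red': P(biased) = 0.8·0.3437 / (0.8·0.3437 + 0.5·0.6563) ≈ 0.4559
After 'red': P(biased) = 0.8·0.4559 / (0.8·0.4559 + 0.5·0.5441) ≈ 0.5727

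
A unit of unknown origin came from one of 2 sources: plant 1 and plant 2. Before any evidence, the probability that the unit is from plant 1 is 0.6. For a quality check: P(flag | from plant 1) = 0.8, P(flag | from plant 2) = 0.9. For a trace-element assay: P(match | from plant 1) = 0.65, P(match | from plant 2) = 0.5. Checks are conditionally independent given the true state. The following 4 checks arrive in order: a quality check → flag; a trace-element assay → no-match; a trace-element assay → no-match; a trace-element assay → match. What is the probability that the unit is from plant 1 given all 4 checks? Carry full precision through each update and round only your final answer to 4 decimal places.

Apply Bayes' rule sequentially, carrying P(plant 1) forward.
After a quality check='flag': P(plant 1) = 0.8·0.6000 / (0.8·0.6000 + 0.9·0.4000) ≈ 0.5714
After a trace-element assay='no-match': P(plant 1) = 0.35·0.5714 / (0.35·0.5714 + 0.5·0.4286) ≈ 0.4828
After a trace-element assay='no-match': P(plant 1) = 0.35·0.4828 / (0.35·0.4828 + 0.5·0.5172) ≈ 0.3952
After a trace-element assay='match': P(plant 1) = 0.65·0.3952 / (0.65·0.3952 + 0.5·0.6048) ≈ 0.4593

0.4593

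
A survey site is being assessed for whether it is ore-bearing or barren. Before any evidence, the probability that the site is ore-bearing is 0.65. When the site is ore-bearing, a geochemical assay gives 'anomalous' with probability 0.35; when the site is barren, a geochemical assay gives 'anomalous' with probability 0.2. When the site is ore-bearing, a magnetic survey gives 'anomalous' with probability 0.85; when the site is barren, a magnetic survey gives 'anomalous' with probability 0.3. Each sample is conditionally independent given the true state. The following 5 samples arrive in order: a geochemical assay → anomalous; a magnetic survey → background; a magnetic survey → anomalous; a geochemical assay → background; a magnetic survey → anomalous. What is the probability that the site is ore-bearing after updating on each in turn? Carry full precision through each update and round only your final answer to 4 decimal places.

Each posterior becomes the prior for the next update.
After a geochemical assay='anomalous': P(ore) = 0.35·0.6500 / (0.35·0.6500 + 0.2·0.3500) ≈ 0.7647
After a magnetic survey='background': P(ore) = 0.15·0.7647 / (0.15·0.7647 + 0.7·0.2353) ≈ 0.4105
After a magnetic survey='anomalous': P(ore) = 0.85·0.4105 / (0.85·0.4105 + 0.3·0.5895) ≈ 0.6637
After a geochemical assay='background': P(ore) = 0.65·0.6637 / (0.65·0.6637 + 0.8·0.3363) ≈ 0.6159
After a magnetic survey='anomalous': P(ore) = 0.85·0.6159 / (0.85·0.6159 + 0.3·0.3841) ≈ 0.8196

0.8196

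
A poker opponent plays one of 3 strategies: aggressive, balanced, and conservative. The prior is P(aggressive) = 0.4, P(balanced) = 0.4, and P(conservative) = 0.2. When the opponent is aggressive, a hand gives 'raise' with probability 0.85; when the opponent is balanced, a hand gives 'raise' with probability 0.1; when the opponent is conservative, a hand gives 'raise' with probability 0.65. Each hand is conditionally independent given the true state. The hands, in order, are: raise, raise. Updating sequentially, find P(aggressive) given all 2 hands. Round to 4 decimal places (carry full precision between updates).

0.7656

Each posterior becomes the prior for the next update.
After 'raise': normaliser = 0.85·0.4000 + 0.1·0.4000 + 0.65·0.2000; P(aggressive) ≈ 0.6667, P(balanced) ≈ 0.0784, P(conservative) ≈ 0.2549
After 'raise': normaliser = 0.85·0.6667 + 0.1·0.0784 + 0.65·0.2549; P(aggressive) ≈ 0.7656, P(balanced) ≈ 0.0106, P(conservative) ≈ 0.2238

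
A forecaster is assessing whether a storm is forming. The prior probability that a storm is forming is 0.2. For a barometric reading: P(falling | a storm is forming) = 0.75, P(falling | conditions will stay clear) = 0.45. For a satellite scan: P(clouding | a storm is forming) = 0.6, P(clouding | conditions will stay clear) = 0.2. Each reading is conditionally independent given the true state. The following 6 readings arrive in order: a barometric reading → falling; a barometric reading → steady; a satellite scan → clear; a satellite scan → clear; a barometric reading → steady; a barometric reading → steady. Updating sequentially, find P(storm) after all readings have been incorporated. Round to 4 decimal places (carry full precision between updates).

After a barometric reading='falling': P(storm) = 0.75·0.2000 / (0.75·0.2000 + 0.45·0.8000) ≈ 0.2941
After a barometric reading='steady': P(storm) = 0.25·0.2941 / (0.25·0.2941 + 0.55·0.7059) ≈ 0.1592
After a satellite scan='clear': P(storm) = 0.4·0.1592 / (0.4·0.1592 + 0.8·0.8408) ≈ 0.0865
After a satellite scan='clear': P(storm) = 0.4·0.0865 / (0.4·0.0865 + 0.8·0.9135) ≈ 0.0452
After a barometric reading='steady': P(storm) = 0.25·0.0452 / (0.25·0.0452 + 0.55·0.9548) ≈ 0.0211
After a barometric reading='steady': P(storm) = 0.25·0.0211 / (0.25·0.0211 + 0.55·0.9789) ≈ 0.0097

0.0097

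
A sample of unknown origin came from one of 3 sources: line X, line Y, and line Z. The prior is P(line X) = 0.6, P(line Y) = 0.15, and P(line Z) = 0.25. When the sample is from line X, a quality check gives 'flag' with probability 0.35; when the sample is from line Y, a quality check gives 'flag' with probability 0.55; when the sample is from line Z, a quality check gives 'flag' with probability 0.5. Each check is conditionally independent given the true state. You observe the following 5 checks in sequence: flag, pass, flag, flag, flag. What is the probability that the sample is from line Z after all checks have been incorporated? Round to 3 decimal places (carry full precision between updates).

0.394

After 'flag': normaliser = 0.35·0.6000 + 0.55·0.1500 + 0.5·0.2500; P(line X) ≈ 0.5030, P(line Y) ≈ 0.1976, P(line Z) ≈ 0.2994
After 'pass': normaliser = 0.65·0.5030 + 0.45·0.1976 + 0.5·0.2994; P(line X) ≈ 0.5781, P(line Y) ≈ 0.1572, P(line Z) ≈ 0.2647
After 'flag': normaliser = 0.35·0.5781 + 0.55·0.1572 + 0.5·0.2647; P(line X) ≈ 0.4804, P(line Y) ≈ 0.2053, P(line Z) ≈ 0.3142
After 'flag': normaliser = 0.35·0.4804 + 0.55·0.2053 + 0.5·0.3142; P(line X) ≈ 0.3837, P(line Y) ≈ 0.2577, P(line Z) ≈ 0.3586
After 'flag': normaliser = 0.35·0.3837 + 0.55·0.2577 + 0.5·0.3586; P(line X) ≈ 0.2950, P(line Y) ≈ 0.3113, P(line Z) ≈ 0.3937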